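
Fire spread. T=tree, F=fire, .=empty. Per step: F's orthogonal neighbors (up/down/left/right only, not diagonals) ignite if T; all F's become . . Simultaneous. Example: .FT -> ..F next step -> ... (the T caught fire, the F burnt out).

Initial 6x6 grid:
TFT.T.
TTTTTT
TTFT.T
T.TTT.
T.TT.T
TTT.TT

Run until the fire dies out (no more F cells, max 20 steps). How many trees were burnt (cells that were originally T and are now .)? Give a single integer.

Answer: 23

Derivation:
Step 1: +7 fires, +2 burnt (F count now 7)
Step 2: +5 fires, +7 burnt (F count now 5)
Step 3: +5 fires, +5 burnt (F count now 5)
Step 4: +4 fires, +5 burnt (F count now 4)
Step 5: +2 fires, +4 burnt (F count now 2)
Step 6: +0 fires, +2 burnt (F count now 0)
Fire out after step 6
Initially T: 26, now '.': 33
Total burnt (originally-T cells now '.'): 23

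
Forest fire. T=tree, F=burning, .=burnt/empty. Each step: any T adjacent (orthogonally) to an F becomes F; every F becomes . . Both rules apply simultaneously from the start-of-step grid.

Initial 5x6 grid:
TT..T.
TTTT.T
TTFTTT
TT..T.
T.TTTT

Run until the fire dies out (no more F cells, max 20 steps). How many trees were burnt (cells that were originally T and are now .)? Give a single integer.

Step 1: +3 fires, +1 burnt (F count now 3)
Step 2: +5 fires, +3 burnt (F count now 5)
Step 3: +5 fires, +5 burnt (F count now 5)
Step 4: +4 fires, +5 burnt (F count now 4)
Step 5: +2 fires, +4 burnt (F count now 2)
Step 6: +1 fires, +2 burnt (F count now 1)
Step 7: +0 fires, +1 burnt (F count now 0)
Fire out after step 7
Initially T: 21, now '.': 29
Total burnt (originally-T cells now '.'): 20

Answer: 20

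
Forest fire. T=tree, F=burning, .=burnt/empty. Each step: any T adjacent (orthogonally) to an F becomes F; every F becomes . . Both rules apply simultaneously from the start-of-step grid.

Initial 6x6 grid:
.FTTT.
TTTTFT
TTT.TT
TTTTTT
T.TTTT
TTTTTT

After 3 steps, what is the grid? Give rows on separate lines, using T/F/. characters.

Step 1: 6 trees catch fire, 2 burn out
  ..FTF.
  TFTF.F
  TTT.FT
  TTTTTT
  T.TTTT
  TTTTTT
Step 2: 6 trees catch fire, 6 burn out
  ...F..
  F.F...
  TFT..F
  TTTTFT
  T.TTTT
  TTTTTT
Step 3: 6 trees catch fire, 6 burn out
  ......
  ......
  F.F...
  TFTF.F
  T.TTFT
  TTTTTT

......
......
F.F...
TFTF.F
T.TTFT
TTTTTT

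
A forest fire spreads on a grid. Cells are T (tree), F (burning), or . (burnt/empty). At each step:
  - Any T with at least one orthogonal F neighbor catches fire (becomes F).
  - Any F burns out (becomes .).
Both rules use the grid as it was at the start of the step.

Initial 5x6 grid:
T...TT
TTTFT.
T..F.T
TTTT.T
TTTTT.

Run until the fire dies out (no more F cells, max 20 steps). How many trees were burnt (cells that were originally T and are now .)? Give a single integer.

Answer: 17

Derivation:
Step 1: +3 fires, +2 burnt (F count now 3)
Step 2: +4 fires, +3 burnt (F count now 4)
Step 3: +5 fires, +4 burnt (F count now 5)
Step 4: +4 fires, +5 burnt (F count now 4)
Step 5: +1 fires, +4 burnt (F count now 1)
Step 6: +0 fires, +1 burnt (F count now 0)
Fire out after step 6
Initially T: 19, now '.': 28
Total burnt (originally-T cells now '.'): 17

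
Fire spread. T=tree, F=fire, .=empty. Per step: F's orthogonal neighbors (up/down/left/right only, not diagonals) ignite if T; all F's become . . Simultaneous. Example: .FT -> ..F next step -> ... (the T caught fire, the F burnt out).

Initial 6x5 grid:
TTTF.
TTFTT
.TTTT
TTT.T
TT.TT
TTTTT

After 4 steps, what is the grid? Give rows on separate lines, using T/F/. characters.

Step 1: 4 trees catch fire, 2 burn out
  TTF..
  TF.FT
  .TFTT
  TTT.T
  TT.TT
  TTTTT
Step 2: 6 trees catch fire, 4 burn out
  TF...
  F...F
  .F.FT
  TTF.T
  TT.TT
  TTTTT
Step 3: 3 trees catch fire, 6 burn out
  F....
  .....
  ....F
  TF..T
  TT.TT
  TTTTT
Step 4: 3 trees catch fire, 3 burn out
  .....
  .....
  .....
  F...F
  TF.TT
  TTTTT

.....
.....
.....
F...F
TF.TT
TTTTT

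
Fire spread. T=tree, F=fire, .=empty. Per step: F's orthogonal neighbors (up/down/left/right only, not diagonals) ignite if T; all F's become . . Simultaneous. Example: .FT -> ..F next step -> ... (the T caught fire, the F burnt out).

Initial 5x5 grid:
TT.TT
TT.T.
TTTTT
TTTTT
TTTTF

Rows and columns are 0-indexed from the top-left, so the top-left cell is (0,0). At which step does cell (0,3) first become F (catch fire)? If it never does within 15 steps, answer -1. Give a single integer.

Step 1: cell (0,3)='T' (+2 fires, +1 burnt)
Step 2: cell (0,3)='T' (+3 fires, +2 burnt)
Step 3: cell (0,3)='T' (+3 fires, +3 burnt)
Step 4: cell (0,3)='T' (+4 fires, +3 burnt)
Step 5: cell (0,3)='F' (+3 fires, +4 burnt)
  -> target ignites at step 5
Step 6: cell (0,3)='.' (+3 fires, +3 burnt)
Step 7: cell (0,3)='.' (+2 fires, +3 burnt)
Step 8: cell (0,3)='.' (+1 fires, +2 burnt)
Step 9: cell (0,3)='.' (+0 fires, +1 burnt)
  fire out at step 9

5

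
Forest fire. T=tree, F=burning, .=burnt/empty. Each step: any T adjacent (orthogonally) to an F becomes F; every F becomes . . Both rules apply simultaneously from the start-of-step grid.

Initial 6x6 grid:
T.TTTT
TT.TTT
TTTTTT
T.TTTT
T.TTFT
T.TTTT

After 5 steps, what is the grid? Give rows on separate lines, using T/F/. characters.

Step 1: 4 trees catch fire, 1 burn out
  T.TTTT
  TT.TTT
  TTTTTT
  T.TTFT
  T.TF.F
  T.TTFT
Step 2: 6 trees catch fire, 4 burn out
  T.TTTT
  TT.TTT
  TTTTFT
  T.TF.F
  T.F...
  T.TF.F
Step 3: 5 trees catch fire, 6 burn out
  T.TTTT
  TT.TFT
  TTTF.F
  T.F...
  T.....
  T.F...
Step 4: 4 trees catch fire, 5 burn out
  T.TTFT
  TT.F.F
  TTF...
  T.....
  T.....
  T.....
Step 5: 3 trees catch fire, 4 burn out
  T.TF.F
  TT....
  TF....
  T.....
  T.....
  T.....

T.TF.F
TT....
TF....
T.....
T.....
T.....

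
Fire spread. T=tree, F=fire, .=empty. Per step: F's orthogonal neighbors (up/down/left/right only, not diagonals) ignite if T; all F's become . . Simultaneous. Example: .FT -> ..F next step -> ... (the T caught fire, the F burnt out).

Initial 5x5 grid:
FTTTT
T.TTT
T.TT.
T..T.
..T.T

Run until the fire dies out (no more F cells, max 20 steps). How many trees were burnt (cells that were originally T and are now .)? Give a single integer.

Answer: 13

Derivation:
Step 1: +2 fires, +1 burnt (F count now 2)
Step 2: +2 fires, +2 burnt (F count now 2)
Step 3: +3 fires, +2 burnt (F count now 3)
Step 4: +3 fires, +3 burnt (F count now 3)
Step 5: +2 fires, +3 burnt (F count now 2)
Step 6: +1 fires, +2 burnt (F count now 1)
Step 7: +0 fires, +1 burnt (F count now 0)
Fire out after step 7
Initially T: 15, now '.': 23
Total burnt (originally-T cells now '.'): 13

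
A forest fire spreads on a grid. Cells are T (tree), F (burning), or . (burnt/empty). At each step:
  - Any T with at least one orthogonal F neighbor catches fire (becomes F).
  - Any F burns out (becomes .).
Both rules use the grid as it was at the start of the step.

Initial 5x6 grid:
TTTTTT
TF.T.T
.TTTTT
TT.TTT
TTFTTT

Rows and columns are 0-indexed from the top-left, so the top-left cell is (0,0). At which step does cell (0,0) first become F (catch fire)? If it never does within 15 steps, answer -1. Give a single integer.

Step 1: cell (0,0)='T' (+5 fires, +2 burnt)
Step 2: cell (0,0)='F' (+7 fires, +5 burnt)
  -> target ignites at step 2
Step 3: cell (0,0)='.' (+5 fires, +7 burnt)
Step 4: cell (0,0)='.' (+4 fires, +5 burnt)
Step 5: cell (0,0)='.' (+2 fires, +4 burnt)
Step 6: cell (0,0)='.' (+1 fires, +2 burnt)
Step 7: cell (0,0)='.' (+0 fires, +1 burnt)
  fire out at step 7

2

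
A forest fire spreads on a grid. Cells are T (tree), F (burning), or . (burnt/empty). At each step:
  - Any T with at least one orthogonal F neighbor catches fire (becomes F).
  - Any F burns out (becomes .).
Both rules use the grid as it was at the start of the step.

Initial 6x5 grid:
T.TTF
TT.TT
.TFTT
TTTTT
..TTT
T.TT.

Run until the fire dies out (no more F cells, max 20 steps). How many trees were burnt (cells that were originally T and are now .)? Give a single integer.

Step 1: +5 fires, +2 burnt (F count now 5)
Step 2: +7 fires, +5 burnt (F count now 7)
Step 3: +5 fires, +7 burnt (F count now 5)
Step 4: +3 fires, +5 burnt (F count now 3)
Step 5: +0 fires, +3 burnt (F count now 0)
Fire out after step 5
Initially T: 21, now '.': 29
Total burnt (originally-T cells now '.'): 20

Answer: 20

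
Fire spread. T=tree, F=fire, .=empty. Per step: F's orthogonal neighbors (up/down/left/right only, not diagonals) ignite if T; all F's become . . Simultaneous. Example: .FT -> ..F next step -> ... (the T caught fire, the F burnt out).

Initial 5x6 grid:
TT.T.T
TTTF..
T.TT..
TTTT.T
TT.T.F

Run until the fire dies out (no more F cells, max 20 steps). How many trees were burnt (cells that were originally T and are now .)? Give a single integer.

Answer: 17

Derivation:
Step 1: +4 fires, +2 burnt (F count now 4)
Step 2: +3 fires, +4 burnt (F count now 3)
Step 3: +4 fires, +3 burnt (F count now 4)
Step 4: +3 fires, +4 burnt (F count now 3)
Step 5: +2 fires, +3 burnt (F count now 2)
Step 6: +1 fires, +2 burnt (F count now 1)
Step 7: +0 fires, +1 burnt (F count now 0)
Fire out after step 7
Initially T: 18, now '.': 29
Total burnt (originally-T cells now '.'): 17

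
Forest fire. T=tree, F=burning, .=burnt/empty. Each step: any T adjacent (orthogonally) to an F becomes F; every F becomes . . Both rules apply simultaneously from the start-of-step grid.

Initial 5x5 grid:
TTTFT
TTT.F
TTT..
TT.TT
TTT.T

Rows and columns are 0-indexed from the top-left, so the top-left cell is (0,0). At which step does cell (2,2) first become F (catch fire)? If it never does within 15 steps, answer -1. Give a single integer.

Step 1: cell (2,2)='T' (+2 fires, +2 burnt)
Step 2: cell (2,2)='T' (+2 fires, +2 burnt)
Step 3: cell (2,2)='F' (+3 fires, +2 burnt)
  -> target ignites at step 3
Step 4: cell (2,2)='.' (+2 fires, +3 burnt)
Step 5: cell (2,2)='.' (+2 fires, +2 burnt)
Step 6: cell (2,2)='.' (+2 fires, +2 burnt)
Step 7: cell (2,2)='.' (+2 fires, +2 burnt)
Step 8: cell (2,2)='.' (+0 fires, +2 burnt)
  fire out at step 8

3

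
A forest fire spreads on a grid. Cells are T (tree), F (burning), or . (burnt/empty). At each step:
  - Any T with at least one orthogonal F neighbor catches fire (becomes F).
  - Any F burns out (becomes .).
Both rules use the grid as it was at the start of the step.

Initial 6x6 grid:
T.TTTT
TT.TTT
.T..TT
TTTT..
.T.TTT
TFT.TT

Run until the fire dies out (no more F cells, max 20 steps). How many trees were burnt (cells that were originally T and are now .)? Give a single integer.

Step 1: +3 fires, +1 burnt (F count now 3)
Step 2: +1 fires, +3 burnt (F count now 1)
Step 3: +3 fires, +1 burnt (F count now 3)
Step 4: +2 fires, +3 burnt (F count now 2)
Step 5: +2 fires, +2 burnt (F count now 2)
Step 6: +2 fires, +2 burnt (F count now 2)
Step 7: +2 fires, +2 burnt (F count now 2)
Step 8: +1 fires, +2 burnt (F count now 1)
Step 9: +0 fires, +1 burnt (F count now 0)
Fire out after step 9
Initially T: 25, now '.': 27
Total burnt (originally-T cells now '.'): 16

Answer: 16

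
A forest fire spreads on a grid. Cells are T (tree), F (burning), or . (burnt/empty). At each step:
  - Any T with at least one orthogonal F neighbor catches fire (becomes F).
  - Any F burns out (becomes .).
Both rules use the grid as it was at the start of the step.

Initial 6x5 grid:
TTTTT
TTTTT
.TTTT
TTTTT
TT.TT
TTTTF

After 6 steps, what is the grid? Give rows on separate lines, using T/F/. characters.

Step 1: 2 trees catch fire, 1 burn out
  TTTTT
  TTTTT
  .TTTT
  TTTTT
  TT.TF
  TTTF.
Step 2: 3 trees catch fire, 2 burn out
  TTTTT
  TTTTT
  .TTTT
  TTTTF
  TT.F.
  TTF..
Step 3: 3 trees catch fire, 3 burn out
  TTTTT
  TTTTT
  .TTTF
  TTTF.
  TT...
  TF...
Step 4: 5 trees catch fire, 3 burn out
  TTTTT
  TTTTF
  .TTF.
  TTF..
  TF...
  F....
Step 5: 5 trees catch fire, 5 burn out
  TTTTF
  TTTF.
  .TF..
  TF...
  F....
  .....
Step 6: 4 trees catch fire, 5 burn out
  TTTF.
  TTF..
  .F...
  F....
  .....
  .....

TTTF.
TTF..
.F...
F....
.....
.....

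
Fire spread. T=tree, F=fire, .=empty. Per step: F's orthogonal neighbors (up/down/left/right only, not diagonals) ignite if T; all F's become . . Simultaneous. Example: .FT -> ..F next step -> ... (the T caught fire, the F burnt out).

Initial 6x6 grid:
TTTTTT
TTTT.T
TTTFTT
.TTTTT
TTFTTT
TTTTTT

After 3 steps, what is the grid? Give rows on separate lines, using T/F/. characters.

Step 1: 8 trees catch fire, 2 burn out
  TTTTTT
  TTTF.T
  TTF.FT
  .TFFTT
  TF.FTT
  TTFTTT
Step 2: 10 trees catch fire, 8 burn out
  TTTFTT
  TTF..T
  TF...F
  .F..FT
  F...FT
  TF.FTT
Step 3: 9 trees catch fire, 10 burn out
  TTF.FT
  TF...F
  F.....
  .....F
  .....F
  F...FT

TTF.FT
TF...F
F.....
.....F
.....F
F...FT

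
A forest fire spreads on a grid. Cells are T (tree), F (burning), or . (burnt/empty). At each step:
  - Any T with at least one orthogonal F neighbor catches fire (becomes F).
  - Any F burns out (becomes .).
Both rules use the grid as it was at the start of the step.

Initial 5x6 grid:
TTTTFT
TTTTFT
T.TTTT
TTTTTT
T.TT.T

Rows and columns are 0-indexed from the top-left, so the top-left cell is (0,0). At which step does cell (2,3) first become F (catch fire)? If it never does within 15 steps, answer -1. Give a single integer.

Step 1: cell (2,3)='T' (+5 fires, +2 burnt)
Step 2: cell (2,3)='F' (+5 fires, +5 burnt)
  -> target ignites at step 2
Step 3: cell (2,3)='.' (+5 fires, +5 burnt)
Step 4: cell (2,3)='.' (+5 fires, +5 burnt)
Step 5: cell (2,3)='.' (+3 fires, +5 burnt)
Step 6: cell (2,3)='.' (+1 fires, +3 burnt)
Step 7: cell (2,3)='.' (+1 fires, +1 burnt)
Step 8: cell (2,3)='.' (+0 fires, +1 burnt)
  fire out at step 8

2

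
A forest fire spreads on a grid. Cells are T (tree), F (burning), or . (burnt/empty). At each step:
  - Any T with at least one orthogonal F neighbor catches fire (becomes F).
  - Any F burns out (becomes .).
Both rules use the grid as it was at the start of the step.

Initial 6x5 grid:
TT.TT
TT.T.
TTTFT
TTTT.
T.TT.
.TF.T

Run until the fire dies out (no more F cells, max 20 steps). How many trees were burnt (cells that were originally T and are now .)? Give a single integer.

Answer: 19

Derivation:
Step 1: +6 fires, +2 burnt (F count now 6)
Step 2: +4 fires, +6 burnt (F count now 4)
Step 3: +4 fires, +4 burnt (F count now 4)
Step 4: +3 fires, +4 burnt (F count now 3)
Step 5: +2 fires, +3 burnt (F count now 2)
Step 6: +0 fires, +2 burnt (F count now 0)
Fire out after step 6
Initially T: 20, now '.': 29
Total burnt (originally-T cells now '.'): 19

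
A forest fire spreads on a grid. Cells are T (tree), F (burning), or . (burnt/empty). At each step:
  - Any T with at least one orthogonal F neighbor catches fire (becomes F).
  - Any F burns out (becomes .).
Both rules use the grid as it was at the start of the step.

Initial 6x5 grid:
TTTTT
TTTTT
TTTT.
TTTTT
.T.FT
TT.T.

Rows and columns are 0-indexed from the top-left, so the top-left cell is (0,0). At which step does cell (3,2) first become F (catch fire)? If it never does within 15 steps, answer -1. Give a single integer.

Step 1: cell (3,2)='T' (+3 fires, +1 burnt)
Step 2: cell (3,2)='F' (+3 fires, +3 burnt)
  -> target ignites at step 2
Step 3: cell (3,2)='.' (+3 fires, +3 burnt)
Step 4: cell (3,2)='.' (+6 fires, +3 burnt)
Step 5: cell (3,2)='.' (+5 fires, +6 burnt)
Step 6: cell (3,2)='.' (+3 fires, +5 burnt)
Step 7: cell (3,2)='.' (+1 fires, +3 burnt)
Step 8: cell (3,2)='.' (+0 fires, +1 burnt)
  fire out at step 8

2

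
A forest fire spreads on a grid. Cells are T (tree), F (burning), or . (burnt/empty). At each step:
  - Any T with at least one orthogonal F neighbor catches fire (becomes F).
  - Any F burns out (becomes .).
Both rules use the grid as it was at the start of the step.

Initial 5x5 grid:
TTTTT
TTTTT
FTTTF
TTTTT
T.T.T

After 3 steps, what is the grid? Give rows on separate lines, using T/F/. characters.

Step 1: 6 trees catch fire, 2 burn out
  TTTTT
  FTTTF
  .FTF.
  FTTTF
  T.T.T
Step 2: 9 trees catch fire, 6 burn out
  FTTTF
  .FTF.
  ..F..
  .FTF.
  F.T.F
Step 3: 4 trees catch fire, 9 burn out
  .FTF.
  ..F..
  .....
  ..F..
  ..T..

.FTF.
..F..
.....
..F..
..T..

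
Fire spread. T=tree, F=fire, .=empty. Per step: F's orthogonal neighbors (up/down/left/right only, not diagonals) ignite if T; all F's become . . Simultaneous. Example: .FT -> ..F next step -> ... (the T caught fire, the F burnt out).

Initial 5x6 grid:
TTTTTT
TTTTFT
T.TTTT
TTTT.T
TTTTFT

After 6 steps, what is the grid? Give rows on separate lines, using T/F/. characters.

Step 1: 6 trees catch fire, 2 burn out
  TTTTFT
  TTTF.F
  T.TTFT
  TTTT.T
  TTTF.F
Step 2: 8 trees catch fire, 6 burn out
  TTTF.F
  TTF...
  T.TF.F
  TTTF.F
  TTF...
Step 3: 5 trees catch fire, 8 burn out
  TTF...
  TF....
  T.F...
  TTF...
  TF....
Step 4: 4 trees catch fire, 5 burn out
  TF....
  F.....
  T.....
  TF....
  F.....
Step 5: 3 trees catch fire, 4 burn out
  F.....
  ......
  F.....
  F.....
  ......
Step 6: 0 trees catch fire, 3 burn out
  ......
  ......
  ......
  ......
  ......

......
......
......
......
......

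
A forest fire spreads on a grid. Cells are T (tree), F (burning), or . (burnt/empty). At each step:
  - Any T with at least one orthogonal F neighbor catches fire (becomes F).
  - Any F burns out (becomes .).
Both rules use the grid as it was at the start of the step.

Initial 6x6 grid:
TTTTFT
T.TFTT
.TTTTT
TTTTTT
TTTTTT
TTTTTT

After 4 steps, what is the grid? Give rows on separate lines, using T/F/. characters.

Step 1: 5 trees catch fire, 2 burn out
  TTTF.F
  T.F.FT
  .TTFTT
  TTTTTT
  TTTTTT
  TTTTTT
Step 2: 5 trees catch fire, 5 burn out
  TTF...
  T....F
  .TF.FT
  TTTFTT
  TTTTTT
  TTTTTT
Step 3: 6 trees catch fire, 5 burn out
  TF....
  T.....
  .F...F
  TTF.FT
  TTTFTT
  TTTTTT
Step 4: 6 trees catch fire, 6 burn out
  F.....
  T.....
  ......
  TF...F
  TTF.FT
  TTTFTT

F.....
T.....
......
TF...F
TTF.FT
TTTFTT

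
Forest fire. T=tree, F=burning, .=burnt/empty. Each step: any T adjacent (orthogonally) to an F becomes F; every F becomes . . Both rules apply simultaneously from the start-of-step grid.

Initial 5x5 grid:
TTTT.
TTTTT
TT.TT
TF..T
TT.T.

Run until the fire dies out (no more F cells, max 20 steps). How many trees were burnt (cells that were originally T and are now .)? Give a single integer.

Answer: 17

Derivation:
Step 1: +3 fires, +1 burnt (F count now 3)
Step 2: +3 fires, +3 burnt (F count now 3)
Step 3: +3 fires, +3 burnt (F count now 3)
Step 4: +3 fires, +3 burnt (F count now 3)
Step 5: +3 fires, +3 burnt (F count now 3)
Step 6: +1 fires, +3 burnt (F count now 1)
Step 7: +1 fires, +1 burnt (F count now 1)
Step 8: +0 fires, +1 burnt (F count now 0)
Fire out after step 8
Initially T: 18, now '.': 24
Total burnt (originally-T cells now '.'): 17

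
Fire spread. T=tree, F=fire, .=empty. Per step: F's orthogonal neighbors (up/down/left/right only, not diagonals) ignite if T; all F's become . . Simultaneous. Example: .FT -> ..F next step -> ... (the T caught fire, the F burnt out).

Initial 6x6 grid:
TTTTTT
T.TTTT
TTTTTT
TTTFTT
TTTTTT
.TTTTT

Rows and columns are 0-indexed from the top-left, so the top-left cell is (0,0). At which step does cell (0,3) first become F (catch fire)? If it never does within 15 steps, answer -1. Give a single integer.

Step 1: cell (0,3)='T' (+4 fires, +1 burnt)
Step 2: cell (0,3)='T' (+8 fires, +4 burnt)
Step 3: cell (0,3)='F' (+10 fires, +8 burnt)
  -> target ignites at step 3
Step 4: cell (0,3)='.' (+7 fires, +10 burnt)
Step 5: cell (0,3)='.' (+3 fires, +7 burnt)
Step 6: cell (0,3)='.' (+1 fires, +3 burnt)
Step 7: cell (0,3)='.' (+0 fires, +1 burnt)
  fire out at step 7

3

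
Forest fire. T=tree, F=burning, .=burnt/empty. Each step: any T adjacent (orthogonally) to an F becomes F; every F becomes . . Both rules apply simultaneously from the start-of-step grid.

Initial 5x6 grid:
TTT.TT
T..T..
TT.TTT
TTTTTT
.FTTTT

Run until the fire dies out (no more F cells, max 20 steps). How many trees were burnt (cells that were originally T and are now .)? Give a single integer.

Answer: 20

Derivation:
Step 1: +2 fires, +1 burnt (F count now 2)
Step 2: +4 fires, +2 burnt (F count now 4)
Step 3: +3 fires, +4 burnt (F count now 3)
Step 4: +4 fires, +3 burnt (F count now 4)
Step 5: +4 fires, +4 burnt (F count now 4)
Step 6: +2 fires, +4 burnt (F count now 2)
Step 7: +1 fires, +2 burnt (F count now 1)
Step 8: +0 fires, +1 burnt (F count now 0)
Fire out after step 8
Initially T: 22, now '.': 28
Total burnt (originally-T cells now '.'): 20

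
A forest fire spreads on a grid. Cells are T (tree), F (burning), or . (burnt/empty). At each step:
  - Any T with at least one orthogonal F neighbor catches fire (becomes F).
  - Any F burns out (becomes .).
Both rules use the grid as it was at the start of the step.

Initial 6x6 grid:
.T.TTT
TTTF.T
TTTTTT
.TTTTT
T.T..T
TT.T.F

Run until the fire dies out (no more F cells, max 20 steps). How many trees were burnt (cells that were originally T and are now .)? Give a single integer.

Step 1: +4 fires, +2 burnt (F count now 4)
Step 2: +6 fires, +4 burnt (F count now 6)
Step 3: +7 fires, +6 burnt (F count now 7)
Step 4: +4 fires, +7 burnt (F count now 4)
Step 5: +0 fires, +4 burnt (F count now 0)
Fire out after step 5
Initially T: 25, now '.': 32
Total burnt (originally-T cells now '.'): 21

Answer: 21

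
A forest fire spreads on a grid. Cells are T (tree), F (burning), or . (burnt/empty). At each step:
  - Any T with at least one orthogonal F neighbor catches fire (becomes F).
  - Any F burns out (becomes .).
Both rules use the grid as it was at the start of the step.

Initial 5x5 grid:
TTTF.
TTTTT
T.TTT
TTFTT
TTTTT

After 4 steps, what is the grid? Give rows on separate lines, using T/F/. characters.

Step 1: 6 trees catch fire, 2 burn out
  TTF..
  TTTFT
  T.FTT
  TF.FT
  TTFTT
Step 2: 8 trees catch fire, 6 burn out
  TF...
  TTF.F
  T..FT
  F...F
  TF.FT
Step 3: 6 trees catch fire, 8 burn out
  F....
  TF...
  F...F
  .....
  F...F
Step 4: 1 trees catch fire, 6 burn out
  .....
  F....
  .....
  .....
  .....

.....
F....
.....
.....
.....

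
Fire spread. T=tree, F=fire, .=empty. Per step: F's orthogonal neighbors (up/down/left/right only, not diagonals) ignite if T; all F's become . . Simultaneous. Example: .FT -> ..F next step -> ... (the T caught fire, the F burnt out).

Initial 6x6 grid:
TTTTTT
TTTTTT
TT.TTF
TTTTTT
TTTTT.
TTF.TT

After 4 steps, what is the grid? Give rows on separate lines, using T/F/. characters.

Step 1: 5 trees catch fire, 2 burn out
  TTTTTT
  TTTTTF
  TT.TF.
  TTTTTF
  TTFTT.
  TF..TT
Step 2: 8 trees catch fire, 5 burn out
  TTTTTF
  TTTTF.
  TT.F..
  TTFTF.
  TF.FT.
  F...TT
Step 3: 6 trees catch fire, 8 burn out
  TTTTF.
  TTTF..
  TT....
  TF.F..
  F...F.
  ....TT
Step 4: 5 trees catch fire, 6 burn out
  TTTF..
  TTF...
  TF....
  F.....
  ......
  ....FT

TTTF..
TTF...
TF....
F.....
......
....FT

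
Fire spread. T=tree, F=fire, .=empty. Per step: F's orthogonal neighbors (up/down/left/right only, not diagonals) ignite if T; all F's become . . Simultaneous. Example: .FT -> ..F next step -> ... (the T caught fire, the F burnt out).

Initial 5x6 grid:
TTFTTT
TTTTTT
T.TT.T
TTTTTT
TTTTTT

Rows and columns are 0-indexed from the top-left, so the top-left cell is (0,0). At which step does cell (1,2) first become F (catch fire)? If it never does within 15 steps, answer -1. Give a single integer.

Step 1: cell (1,2)='F' (+3 fires, +1 burnt)
  -> target ignites at step 1
Step 2: cell (1,2)='.' (+5 fires, +3 burnt)
Step 3: cell (1,2)='.' (+5 fires, +5 burnt)
Step 4: cell (1,2)='.' (+5 fires, +5 burnt)
Step 5: cell (1,2)='.' (+5 fires, +5 burnt)
Step 6: cell (1,2)='.' (+3 fires, +5 burnt)
Step 7: cell (1,2)='.' (+1 fires, +3 burnt)
Step 8: cell (1,2)='.' (+0 fires, +1 burnt)
  fire out at step 8

1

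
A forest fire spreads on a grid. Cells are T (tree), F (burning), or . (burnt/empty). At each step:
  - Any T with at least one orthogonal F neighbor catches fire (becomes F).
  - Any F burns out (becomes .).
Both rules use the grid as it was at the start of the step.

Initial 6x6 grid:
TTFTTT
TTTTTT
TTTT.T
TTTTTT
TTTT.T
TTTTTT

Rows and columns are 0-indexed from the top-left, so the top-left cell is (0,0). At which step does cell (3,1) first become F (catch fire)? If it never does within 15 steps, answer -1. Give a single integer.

Step 1: cell (3,1)='T' (+3 fires, +1 burnt)
Step 2: cell (3,1)='T' (+5 fires, +3 burnt)
Step 3: cell (3,1)='T' (+6 fires, +5 burnt)
Step 4: cell (3,1)='F' (+5 fires, +6 burnt)
  -> target ignites at step 4
Step 5: cell (3,1)='.' (+6 fires, +5 burnt)
Step 6: cell (3,1)='.' (+4 fires, +6 burnt)
Step 7: cell (3,1)='.' (+3 fires, +4 burnt)
Step 8: cell (3,1)='.' (+1 fires, +3 burnt)
Step 9: cell (3,1)='.' (+0 fires, +1 burnt)
  fire out at step 9

4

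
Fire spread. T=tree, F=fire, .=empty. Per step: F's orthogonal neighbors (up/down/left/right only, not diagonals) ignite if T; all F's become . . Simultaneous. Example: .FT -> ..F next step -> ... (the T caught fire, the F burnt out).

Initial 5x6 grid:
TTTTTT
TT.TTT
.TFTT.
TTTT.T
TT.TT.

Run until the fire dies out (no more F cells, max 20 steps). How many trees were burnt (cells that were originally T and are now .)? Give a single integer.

Answer: 22

Derivation:
Step 1: +3 fires, +1 burnt (F count now 3)
Step 2: +5 fires, +3 burnt (F count now 5)
Step 3: +7 fires, +5 burnt (F count now 7)
Step 4: +6 fires, +7 burnt (F count now 6)
Step 5: +1 fires, +6 burnt (F count now 1)
Step 6: +0 fires, +1 burnt (F count now 0)
Fire out after step 6
Initially T: 23, now '.': 29
Total burnt (originally-T cells now '.'): 22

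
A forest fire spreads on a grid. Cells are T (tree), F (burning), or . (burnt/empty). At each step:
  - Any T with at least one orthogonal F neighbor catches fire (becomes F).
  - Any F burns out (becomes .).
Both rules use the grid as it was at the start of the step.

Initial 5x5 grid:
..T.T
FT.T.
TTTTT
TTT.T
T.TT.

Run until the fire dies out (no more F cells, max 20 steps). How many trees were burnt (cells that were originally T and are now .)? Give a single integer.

Answer: 14

Derivation:
Step 1: +2 fires, +1 burnt (F count now 2)
Step 2: +2 fires, +2 burnt (F count now 2)
Step 3: +3 fires, +2 burnt (F count now 3)
Step 4: +2 fires, +3 burnt (F count now 2)
Step 5: +3 fires, +2 burnt (F count now 3)
Step 6: +2 fires, +3 burnt (F count now 2)
Step 7: +0 fires, +2 burnt (F count now 0)
Fire out after step 7
Initially T: 16, now '.': 23
Total burnt (originally-T cells now '.'): 14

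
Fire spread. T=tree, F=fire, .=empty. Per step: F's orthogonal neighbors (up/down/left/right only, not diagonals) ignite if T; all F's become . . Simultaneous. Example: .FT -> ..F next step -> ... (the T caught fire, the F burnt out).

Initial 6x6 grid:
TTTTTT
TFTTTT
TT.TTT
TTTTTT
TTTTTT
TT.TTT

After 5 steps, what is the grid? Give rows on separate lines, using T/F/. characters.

Step 1: 4 trees catch fire, 1 burn out
  TFTTTT
  F.FTTT
  TF.TTT
  TTTTTT
  TTTTTT
  TT.TTT
Step 2: 5 trees catch fire, 4 burn out
  F.FTTT
  ...FTT
  F..TTT
  TFTTTT
  TTTTTT
  TT.TTT
Step 3: 6 trees catch fire, 5 burn out
  ...FTT
  ....FT
  ...FTT
  F.FTTT
  TFTTTT
  TT.TTT
Step 4: 7 trees catch fire, 6 burn out
  ....FT
  .....F
  ....FT
  ...FTT
  F.FTTT
  TF.TTT
Step 5: 5 trees catch fire, 7 burn out
  .....F
  ......
  .....F
  ....FT
  ...FTT
  F..TTT

.....F
......
.....F
....FT
...FTT
F..TTT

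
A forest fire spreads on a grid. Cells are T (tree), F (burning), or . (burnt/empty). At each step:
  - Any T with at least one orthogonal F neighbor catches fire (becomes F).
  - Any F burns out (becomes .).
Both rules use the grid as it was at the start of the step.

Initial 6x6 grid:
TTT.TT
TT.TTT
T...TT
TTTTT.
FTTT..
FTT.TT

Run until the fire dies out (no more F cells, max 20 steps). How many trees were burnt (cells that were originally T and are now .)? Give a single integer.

Step 1: +3 fires, +2 burnt (F count now 3)
Step 2: +4 fires, +3 burnt (F count now 4)
Step 3: +3 fires, +4 burnt (F count now 3)
Step 4: +3 fires, +3 burnt (F count now 3)
Step 5: +2 fires, +3 burnt (F count now 2)
Step 6: +2 fires, +2 burnt (F count now 2)
Step 7: +2 fires, +2 burnt (F count now 2)
Step 8: +3 fires, +2 burnt (F count now 3)
Step 9: +1 fires, +3 burnt (F count now 1)
Step 10: +0 fires, +1 burnt (F count now 0)
Fire out after step 10
Initially T: 25, now '.': 34
Total burnt (originally-T cells now '.'): 23

Answer: 23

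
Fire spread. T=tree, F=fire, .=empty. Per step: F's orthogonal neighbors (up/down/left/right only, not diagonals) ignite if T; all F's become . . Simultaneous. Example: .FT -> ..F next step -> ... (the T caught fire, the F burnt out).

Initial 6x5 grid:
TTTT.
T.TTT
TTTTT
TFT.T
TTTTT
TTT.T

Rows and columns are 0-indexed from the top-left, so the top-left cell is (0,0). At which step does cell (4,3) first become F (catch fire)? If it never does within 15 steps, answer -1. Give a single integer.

Step 1: cell (4,3)='T' (+4 fires, +1 burnt)
Step 2: cell (4,3)='T' (+5 fires, +4 burnt)
Step 3: cell (4,3)='F' (+6 fires, +5 burnt)
  -> target ignites at step 3
Step 4: cell (4,3)='.' (+5 fires, +6 burnt)
Step 5: cell (4,3)='.' (+5 fires, +5 burnt)
Step 6: cell (4,3)='.' (+0 fires, +5 burnt)
  fire out at step 6

3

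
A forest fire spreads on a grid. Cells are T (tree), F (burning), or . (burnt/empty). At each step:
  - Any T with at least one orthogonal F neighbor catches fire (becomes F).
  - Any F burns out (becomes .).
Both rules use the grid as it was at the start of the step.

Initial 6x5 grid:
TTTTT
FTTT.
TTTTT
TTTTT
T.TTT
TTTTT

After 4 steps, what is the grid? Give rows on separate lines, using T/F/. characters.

Step 1: 3 trees catch fire, 1 burn out
  FTTTT
  .FTT.
  FTTTT
  TTTTT
  T.TTT
  TTTTT
Step 2: 4 trees catch fire, 3 burn out
  .FTTT
  ..FT.
  .FTTT
  FTTTT
  T.TTT
  TTTTT
Step 3: 5 trees catch fire, 4 burn out
  ..FTT
  ...F.
  ..FTT
  .FTTT
  F.TTT
  TTTTT
Step 4: 4 trees catch fire, 5 burn out
  ...FT
  .....
  ...FT
  ..FTT
  ..TTT
  FTTTT

...FT
.....
...FT
..FTT
..TTT
FTTTT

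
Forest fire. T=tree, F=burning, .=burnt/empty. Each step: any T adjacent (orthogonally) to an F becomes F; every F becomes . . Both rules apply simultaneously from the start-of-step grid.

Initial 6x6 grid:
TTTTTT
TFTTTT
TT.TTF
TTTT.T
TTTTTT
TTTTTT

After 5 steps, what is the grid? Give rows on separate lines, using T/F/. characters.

Step 1: 7 trees catch fire, 2 burn out
  TFTTTT
  F.FTTF
  TF.TF.
  TTTT.F
  TTTTTT
  TTTTTT
Step 2: 9 trees catch fire, 7 burn out
  F.FTTF
  ...FF.
  F..F..
  TFTT..
  TTTTTF
  TTTTTT
Step 3: 8 trees catch fire, 9 burn out
  ...FF.
  ......
  ......
  F.FF..
  TFTTF.
  TTTTTF
Step 4: 5 trees catch fire, 8 burn out
  ......
  ......
  ......
  ......
  F.FF..
  TFTTF.
Step 5: 3 trees catch fire, 5 burn out
  ......
  ......
  ......
  ......
  ......
  F.FF..

......
......
......
......
......
F.FF..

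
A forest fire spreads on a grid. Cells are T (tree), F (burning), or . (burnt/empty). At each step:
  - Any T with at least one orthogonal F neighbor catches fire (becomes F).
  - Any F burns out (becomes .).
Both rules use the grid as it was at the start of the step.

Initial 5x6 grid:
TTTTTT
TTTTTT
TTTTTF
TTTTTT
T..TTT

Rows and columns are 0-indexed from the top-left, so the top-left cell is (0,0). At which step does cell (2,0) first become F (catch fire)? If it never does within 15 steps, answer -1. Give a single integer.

Step 1: cell (2,0)='T' (+3 fires, +1 burnt)
Step 2: cell (2,0)='T' (+5 fires, +3 burnt)
Step 3: cell (2,0)='T' (+5 fires, +5 burnt)
Step 4: cell (2,0)='T' (+5 fires, +5 burnt)
Step 5: cell (2,0)='F' (+4 fires, +5 burnt)
  -> target ignites at step 5
Step 6: cell (2,0)='.' (+3 fires, +4 burnt)
Step 7: cell (2,0)='.' (+2 fires, +3 burnt)
Step 8: cell (2,0)='.' (+0 fires, +2 burnt)
  fire out at step 8

5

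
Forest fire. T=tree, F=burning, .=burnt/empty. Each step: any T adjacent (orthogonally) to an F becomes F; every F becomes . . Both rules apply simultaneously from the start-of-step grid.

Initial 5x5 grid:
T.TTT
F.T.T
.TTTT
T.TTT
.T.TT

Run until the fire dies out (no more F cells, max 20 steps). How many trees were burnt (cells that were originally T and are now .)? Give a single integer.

Step 1: +1 fires, +1 burnt (F count now 1)
Step 2: +0 fires, +1 burnt (F count now 0)
Fire out after step 2
Initially T: 17, now '.': 9
Total burnt (originally-T cells now '.'): 1

Answer: 1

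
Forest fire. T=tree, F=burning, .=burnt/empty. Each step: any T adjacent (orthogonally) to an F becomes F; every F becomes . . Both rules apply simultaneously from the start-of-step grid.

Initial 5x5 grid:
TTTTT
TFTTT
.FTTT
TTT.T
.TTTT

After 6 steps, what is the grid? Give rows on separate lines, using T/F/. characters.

Step 1: 5 trees catch fire, 2 burn out
  TFTTT
  F.FTT
  ..FTT
  TFT.T
  .TTTT
Step 2: 7 trees catch fire, 5 burn out
  F.FTT
  ...FT
  ...FT
  F.F.T
  .FTTT
Step 3: 4 trees catch fire, 7 burn out
  ...FT
  ....F
  ....F
  ....T
  ..FTT
Step 4: 3 trees catch fire, 4 burn out
  ....F
  .....
  .....
  ....F
  ...FT
Step 5: 1 trees catch fire, 3 burn out
  .....
  .....
  .....
  .....
  ....F
Step 6: 0 trees catch fire, 1 burn out
  .....
  .....
  .....
  .....
  .....

.....
.....
.....
.....
.....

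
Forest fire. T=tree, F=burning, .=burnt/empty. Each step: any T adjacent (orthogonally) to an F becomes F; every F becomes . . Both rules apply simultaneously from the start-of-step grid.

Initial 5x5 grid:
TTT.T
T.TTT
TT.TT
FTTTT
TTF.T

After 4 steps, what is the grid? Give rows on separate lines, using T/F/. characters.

Step 1: 5 trees catch fire, 2 burn out
  TTT.T
  T.TTT
  FT.TT
  .FFTT
  FF..T
Step 2: 3 trees catch fire, 5 burn out
  TTT.T
  F.TTT
  .F.TT
  ...FT
  ....T
Step 3: 3 trees catch fire, 3 burn out
  FTT.T
  ..TTT
  ...FT
  ....F
  ....T
Step 4: 4 trees catch fire, 3 burn out
  .FT.T
  ..TFT
  ....F
  .....
  ....F

.FT.T
..TFT
....F
.....
....F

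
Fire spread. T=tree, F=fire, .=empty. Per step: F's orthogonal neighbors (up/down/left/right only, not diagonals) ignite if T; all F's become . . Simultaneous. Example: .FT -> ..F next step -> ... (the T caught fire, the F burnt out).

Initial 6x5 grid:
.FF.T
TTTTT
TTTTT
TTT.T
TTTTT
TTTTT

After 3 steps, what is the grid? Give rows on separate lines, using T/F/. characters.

Step 1: 2 trees catch fire, 2 burn out
  ....T
  TFFTT
  TTTTT
  TTT.T
  TTTTT
  TTTTT
Step 2: 4 trees catch fire, 2 burn out
  ....T
  F..FT
  TFFTT
  TTT.T
  TTTTT
  TTTTT
Step 3: 5 trees catch fire, 4 burn out
  ....T
  ....F
  F..FT
  TFF.T
  TTTTT
  TTTTT

....T
....F
F..FT
TFF.T
TTTTT
TTTTT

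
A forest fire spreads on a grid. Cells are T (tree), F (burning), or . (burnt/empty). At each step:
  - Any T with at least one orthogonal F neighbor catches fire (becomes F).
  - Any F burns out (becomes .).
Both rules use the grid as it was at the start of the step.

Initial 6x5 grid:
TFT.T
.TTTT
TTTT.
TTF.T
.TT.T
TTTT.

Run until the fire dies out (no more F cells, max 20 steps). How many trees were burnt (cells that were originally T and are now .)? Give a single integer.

Step 1: +6 fires, +2 burnt (F count now 6)
Step 2: +6 fires, +6 burnt (F count now 6)
Step 3: +4 fires, +6 burnt (F count now 4)
Step 4: +2 fires, +4 burnt (F count now 2)
Step 5: +1 fires, +2 burnt (F count now 1)
Step 6: +0 fires, +1 burnt (F count now 0)
Fire out after step 6
Initially T: 21, now '.': 28
Total burnt (originally-T cells now '.'): 19

Answer: 19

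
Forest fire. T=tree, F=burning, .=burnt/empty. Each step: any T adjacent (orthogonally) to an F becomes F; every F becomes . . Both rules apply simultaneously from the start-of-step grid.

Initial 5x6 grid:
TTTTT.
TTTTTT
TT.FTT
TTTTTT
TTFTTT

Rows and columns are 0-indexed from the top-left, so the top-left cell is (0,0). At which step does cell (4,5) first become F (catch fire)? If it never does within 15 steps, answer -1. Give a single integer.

Step 1: cell (4,5)='T' (+6 fires, +2 burnt)
Step 2: cell (4,5)='T' (+8 fires, +6 burnt)
Step 3: cell (4,5)='F' (+8 fires, +8 burnt)
  -> target ignites at step 3
Step 4: cell (4,5)='.' (+3 fires, +8 burnt)
Step 5: cell (4,5)='.' (+1 fires, +3 burnt)
Step 6: cell (4,5)='.' (+0 fires, +1 burnt)
  fire out at step 6

3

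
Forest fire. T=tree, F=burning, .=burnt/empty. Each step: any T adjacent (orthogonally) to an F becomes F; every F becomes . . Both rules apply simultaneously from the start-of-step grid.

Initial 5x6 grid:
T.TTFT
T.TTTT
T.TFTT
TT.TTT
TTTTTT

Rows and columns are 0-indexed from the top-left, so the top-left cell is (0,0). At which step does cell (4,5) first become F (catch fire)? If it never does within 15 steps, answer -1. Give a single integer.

Step 1: cell (4,5)='T' (+7 fires, +2 burnt)
Step 2: cell (4,5)='T' (+6 fires, +7 burnt)
Step 3: cell (4,5)='T' (+3 fires, +6 burnt)
Step 4: cell (4,5)='F' (+2 fires, +3 burnt)
  -> target ignites at step 4
Step 5: cell (4,5)='.' (+2 fires, +2 burnt)
Step 6: cell (4,5)='.' (+1 fires, +2 burnt)
Step 7: cell (4,5)='.' (+1 fires, +1 burnt)
Step 8: cell (4,5)='.' (+1 fires, +1 burnt)
Step 9: cell (4,5)='.' (+1 fires, +1 burnt)
Step 10: cell (4,5)='.' (+0 fires, +1 burnt)
  fire out at step 10

4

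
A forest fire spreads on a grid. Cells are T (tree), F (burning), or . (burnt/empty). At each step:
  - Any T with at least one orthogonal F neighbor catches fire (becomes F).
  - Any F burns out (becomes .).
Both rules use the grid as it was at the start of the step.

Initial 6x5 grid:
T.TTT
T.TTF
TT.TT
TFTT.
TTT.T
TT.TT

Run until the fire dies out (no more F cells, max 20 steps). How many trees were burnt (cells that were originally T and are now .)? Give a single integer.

Answer: 19

Derivation:
Step 1: +7 fires, +2 burnt (F count now 7)
Step 2: +8 fires, +7 burnt (F count now 8)
Step 3: +3 fires, +8 burnt (F count now 3)
Step 4: +1 fires, +3 burnt (F count now 1)
Step 5: +0 fires, +1 burnt (F count now 0)
Fire out after step 5
Initially T: 22, now '.': 27
Total burnt (originally-T cells now '.'): 19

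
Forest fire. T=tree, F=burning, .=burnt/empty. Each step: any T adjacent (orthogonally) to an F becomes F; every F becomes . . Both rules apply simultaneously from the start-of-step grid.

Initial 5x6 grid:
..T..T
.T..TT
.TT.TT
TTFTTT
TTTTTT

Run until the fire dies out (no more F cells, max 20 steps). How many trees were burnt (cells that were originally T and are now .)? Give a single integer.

Answer: 19

Derivation:
Step 1: +4 fires, +1 burnt (F count now 4)
Step 2: +5 fires, +4 burnt (F count now 5)
Step 3: +5 fires, +5 burnt (F count now 5)
Step 4: +3 fires, +5 burnt (F count now 3)
Step 5: +1 fires, +3 burnt (F count now 1)
Step 6: +1 fires, +1 burnt (F count now 1)
Step 7: +0 fires, +1 burnt (F count now 0)
Fire out after step 7
Initially T: 20, now '.': 29
Total burnt (originally-T cells now '.'): 19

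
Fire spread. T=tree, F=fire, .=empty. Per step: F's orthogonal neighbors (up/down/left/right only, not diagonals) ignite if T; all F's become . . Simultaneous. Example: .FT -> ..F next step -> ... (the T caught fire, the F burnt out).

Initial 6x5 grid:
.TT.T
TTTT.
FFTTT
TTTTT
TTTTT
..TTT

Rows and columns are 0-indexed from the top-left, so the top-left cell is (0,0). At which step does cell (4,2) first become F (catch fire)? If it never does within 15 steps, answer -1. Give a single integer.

Step 1: cell (4,2)='T' (+5 fires, +2 burnt)
Step 2: cell (4,2)='T' (+6 fires, +5 burnt)
Step 3: cell (4,2)='F' (+5 fires, +6 burnt)
  -> target ignites at step 3
Step 4: cell (4,2)='.' (+3 fires, +5 burnt)
Step 5: cell (4,2)='.' (+2 fires, +3 burnt)
Step 6: cell (4,2)='.' (+1 fires, +2 burnt)
Step 7: cell (4,2)='.' (+0 fires, +1 burnt)
  fire out at step 7

3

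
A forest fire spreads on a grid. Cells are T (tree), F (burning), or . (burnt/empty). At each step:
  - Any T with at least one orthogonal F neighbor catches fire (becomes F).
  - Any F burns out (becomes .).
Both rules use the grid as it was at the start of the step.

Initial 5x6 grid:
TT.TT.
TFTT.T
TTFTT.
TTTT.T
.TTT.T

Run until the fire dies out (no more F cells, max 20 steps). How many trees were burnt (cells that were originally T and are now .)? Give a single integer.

Answer: 18

Derivation:
Step 1: +6 fires, +2 burnt (F count now 6)
Step 2: +7 fires, +6 burnt (F count now 7)
Step 3: +4 fires, +7 burnt (F count now 4)
Step 4: +1 fires, +4 burnt (F count now 1)
Step 5: +0 fires, +1 burnt (F count now 0)
Fire out after step 5
Initially T: 21, now '.': 27
Total burnt (originally-T cells now '.'): 18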